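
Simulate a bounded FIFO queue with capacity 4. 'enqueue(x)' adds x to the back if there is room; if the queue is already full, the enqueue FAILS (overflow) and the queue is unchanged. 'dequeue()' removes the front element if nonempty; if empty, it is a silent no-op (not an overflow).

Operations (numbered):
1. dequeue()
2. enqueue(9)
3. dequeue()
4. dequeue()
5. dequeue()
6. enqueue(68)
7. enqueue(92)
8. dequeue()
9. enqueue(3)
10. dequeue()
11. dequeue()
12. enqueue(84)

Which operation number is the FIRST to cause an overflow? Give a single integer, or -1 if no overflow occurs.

1. dequeue(): empty, no-op, size=0
2. enqueue(9): size=1
3. dequeue(): size=0
4. dequeue(): empty, no-op, size=0
5. dequeue(): empty, no-op, size=0
6. enqueue(68): size=1
7. enqueue(92): size=2
8. dequeue(): size=1
9. enqueue(3): size=2
10. dequeue(): size=1
11. dequeue(): size=0
12. enqueue(84): size=1

Answer: -1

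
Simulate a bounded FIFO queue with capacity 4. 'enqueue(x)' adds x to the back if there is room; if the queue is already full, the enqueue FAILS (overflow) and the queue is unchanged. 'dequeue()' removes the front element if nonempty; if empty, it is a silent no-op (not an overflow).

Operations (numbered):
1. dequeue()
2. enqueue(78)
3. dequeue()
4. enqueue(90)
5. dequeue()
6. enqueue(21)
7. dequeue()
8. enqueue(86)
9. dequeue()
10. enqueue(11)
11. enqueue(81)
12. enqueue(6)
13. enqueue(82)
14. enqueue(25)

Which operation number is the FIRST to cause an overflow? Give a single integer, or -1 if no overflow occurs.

1. dequeue(): empty, no-op, size=0
2. enqueue(78): size=1
3. dequeue(): size=0
4. enqueue(90): size=1
5. dequeue(): size=0
6. enqueue(21): size=1
7. dequeue(): size=0
8. enqueue(86): size=1
9. dequeue(): size=0
10. enqueue(11): size=1
11. enqueue(81): size=2
12. enqueue(6): size=3
13. enqueue(82): size=4
14. enqueue(25): size=4=cap → OVERFLOW (fail)

Answer: 14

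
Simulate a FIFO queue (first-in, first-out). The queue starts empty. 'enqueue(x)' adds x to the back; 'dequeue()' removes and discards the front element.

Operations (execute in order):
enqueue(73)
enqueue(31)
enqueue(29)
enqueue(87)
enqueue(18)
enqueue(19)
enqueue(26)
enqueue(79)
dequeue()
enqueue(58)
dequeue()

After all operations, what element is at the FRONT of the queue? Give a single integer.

enqueue(73): queue = [73]
enqueue(31): queue = [73, 31]
enqueue(29): queue = [73, 31, 29]
enqueue(87): queue = [73, 31, 29, 87]
enqueue(18): queue = [73, 31, 29, 87, 18]
enqueue(19): queue = [73, 31, 29, 87, 18, 19]
enqueue(26): queue = [73, 31, 29, 87, 18, 19, 26]
enqueue(79): queue = [73, 31, 29, 87, 18, 19, 26, 79]
dequeue(): queue = [31, 29, 87, 18, 19, 26, 79]
enqueue(58): queue = [31, 29, 87, 18, 19, 26, 79, 58]
dequeue(): queue = [29, 87, 18, 19, 26, 79, 58]

Answer: 29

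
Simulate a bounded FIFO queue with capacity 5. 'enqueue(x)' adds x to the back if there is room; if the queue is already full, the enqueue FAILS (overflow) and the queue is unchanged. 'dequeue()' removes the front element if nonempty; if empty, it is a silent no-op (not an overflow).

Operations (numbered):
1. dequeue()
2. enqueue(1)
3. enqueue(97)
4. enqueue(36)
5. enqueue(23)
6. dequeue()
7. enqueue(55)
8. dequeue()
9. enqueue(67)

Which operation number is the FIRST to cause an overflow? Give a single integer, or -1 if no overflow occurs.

1. dequeue(): empty, no-op, size=0
2. enqueue(1): size=1
3. enqueue(97): size=2
4. enqueue(36): size=3
5. enqueue(23): size=4
6. dequeue(): size=3
7. enqueue(55): size=4
8. dequeue(): size=3
9. enqueue(67): size=4

Answer: -1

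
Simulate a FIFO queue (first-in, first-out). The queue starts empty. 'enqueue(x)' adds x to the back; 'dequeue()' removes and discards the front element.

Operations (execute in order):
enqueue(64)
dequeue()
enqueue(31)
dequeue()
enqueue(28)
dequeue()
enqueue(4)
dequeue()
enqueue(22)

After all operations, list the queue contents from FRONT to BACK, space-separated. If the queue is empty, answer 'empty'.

enqueue(64): [64]
dequeue(): []
enqueue(31): [31]
dequeue(): []
enqueue(28): [28]
dequeue(): []
enqueue(4): [4]
dequeue(): []
enqueue(22): [22]

Answer: 22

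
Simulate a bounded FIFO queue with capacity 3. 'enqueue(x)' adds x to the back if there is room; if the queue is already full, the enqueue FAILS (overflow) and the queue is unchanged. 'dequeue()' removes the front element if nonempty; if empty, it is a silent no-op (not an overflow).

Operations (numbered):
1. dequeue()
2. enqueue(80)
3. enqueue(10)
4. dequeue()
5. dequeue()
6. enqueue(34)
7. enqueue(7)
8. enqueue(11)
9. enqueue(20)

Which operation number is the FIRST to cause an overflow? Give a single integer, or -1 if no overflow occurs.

Answer: 9

Derivation:
1. dequeue(): empty, no-op, size=0
2. enqueue(80): size=1
3. enqueue(10): size=2
4. dequeue(): size=1
5. dequeue(): size=0
6. enqueue(34): size=1
7. enqueue(7): size=2
8. enqueue(11): size=3
9. enqueue(20): size=3=cap → OVERFLOW (fail)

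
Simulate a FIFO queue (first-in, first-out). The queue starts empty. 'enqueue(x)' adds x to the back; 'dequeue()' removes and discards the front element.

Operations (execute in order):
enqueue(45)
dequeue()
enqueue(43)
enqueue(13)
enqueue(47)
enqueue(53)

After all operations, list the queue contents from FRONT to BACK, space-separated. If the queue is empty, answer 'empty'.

Answer: 43 13 47 53

Derivation:
enqueue(45): [45]
dequeue(): []
enqueue(43): [43]
enqueue(13): [43, 13]
enqueue(47): [43, 13, 47]
enqueue(53): [43, 13, 47, 53]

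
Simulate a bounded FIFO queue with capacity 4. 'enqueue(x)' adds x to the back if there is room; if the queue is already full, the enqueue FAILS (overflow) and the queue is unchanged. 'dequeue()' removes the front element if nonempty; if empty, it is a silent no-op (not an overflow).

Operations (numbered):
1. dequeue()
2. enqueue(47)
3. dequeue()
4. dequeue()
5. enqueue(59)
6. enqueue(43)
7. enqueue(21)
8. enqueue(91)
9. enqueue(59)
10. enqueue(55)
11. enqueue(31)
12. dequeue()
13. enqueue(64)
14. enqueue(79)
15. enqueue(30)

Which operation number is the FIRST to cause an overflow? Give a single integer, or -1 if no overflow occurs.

Answer: 9

Derivation:
1. dequeue(): empty, no-op, size=0
2. enqueue(47): size=1
3. dequeue(): size=0
4. dequeue(): empty, no-op, size=0
5. enqueue(59): size=1
6. enqueue(43): size=2
7. enqueue(21): size=3
8. enqueue(91): size=4
9. enqueue(59): size=4=cap → OVERFLOW (fail)
10. enqueue(55): size=4=cap → OVERFLOW (fail)
11. enqueue(31): size=4=cap → OVERFLOW (fail)
12. dequeue(): size=3
13. enqueue(64): size=4
14. enqueue(79): size=4=cap → OVERFLOW (fail)
15. enqueue(30): size=4=cap → OVERFLOW (fail)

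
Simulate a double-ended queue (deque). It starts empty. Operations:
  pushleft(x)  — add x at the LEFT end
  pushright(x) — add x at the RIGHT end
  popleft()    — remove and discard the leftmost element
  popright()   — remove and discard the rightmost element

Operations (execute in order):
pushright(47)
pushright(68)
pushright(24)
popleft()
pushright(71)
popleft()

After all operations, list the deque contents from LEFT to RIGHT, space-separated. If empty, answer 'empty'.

pushright(47): [47]
pushright(68): [47, 68]
pushright(24): [47, 68, 24]
popleft(): [68, 24]
pushright(71): [68, 24, 71]
popleft(): [24, 71]

Answer: 24 71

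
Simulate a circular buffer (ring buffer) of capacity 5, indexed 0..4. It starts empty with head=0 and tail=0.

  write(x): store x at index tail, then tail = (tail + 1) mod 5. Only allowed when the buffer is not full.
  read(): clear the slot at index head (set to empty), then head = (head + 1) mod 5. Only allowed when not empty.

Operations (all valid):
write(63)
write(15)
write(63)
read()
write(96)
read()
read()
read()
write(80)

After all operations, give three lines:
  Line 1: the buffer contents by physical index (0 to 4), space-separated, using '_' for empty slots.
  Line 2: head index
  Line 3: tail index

Answer: _ _ _ _ 80
4
0

Derivation:
write(63): buf=[63 _ _ _ _], head=0, tail=1, size=1
write(15): buf=[63 15 _ _ _], head=0, tail=2, size=2
write(63): buf=[63 15 63 _ _], head=0, tail=3, size=3
read(): buf=[_ 15 63 _ _], head=1, tail=3, size=2
write(96): buf=[_ 15 63 96 _], head=1, tail=4, size=3
read(): buf=[_ _ 63 96 _], head=2, tail=4, size=2
read(): buf=[_ _ _ 96 _], head=3, tail=4, size=1
read(): buf=[_ _ _ _ _], head=4, tail=4, size=0
write(80): buf=[_ _ _ _ 80], head=4, tail=0, size=1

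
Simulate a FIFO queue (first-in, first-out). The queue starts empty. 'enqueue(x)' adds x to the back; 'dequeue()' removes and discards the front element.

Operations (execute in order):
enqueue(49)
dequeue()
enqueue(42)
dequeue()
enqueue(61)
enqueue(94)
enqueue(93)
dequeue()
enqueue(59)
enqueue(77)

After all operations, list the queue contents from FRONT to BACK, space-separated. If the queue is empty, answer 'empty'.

Answer: 94 93 59 77

Derivation:
enqueue(49): [49]
dequeue(): []
enqueue(42): [42]
dequeue(): []
enqueue(61): [61]
enqueue(94): [61, 94]
enqueue(93): [61, 94, 93]
dequeue(): [94, 93]
enqueue(59): [94, 93, 59]
enqueue(77): [94, 93, 59, 77]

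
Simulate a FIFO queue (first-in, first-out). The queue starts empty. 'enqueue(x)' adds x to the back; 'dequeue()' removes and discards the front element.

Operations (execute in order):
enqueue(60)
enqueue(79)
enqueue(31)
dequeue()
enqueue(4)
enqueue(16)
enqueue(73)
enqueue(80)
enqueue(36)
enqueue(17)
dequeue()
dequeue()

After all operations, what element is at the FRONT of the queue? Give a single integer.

enqueue(60): queue = [60]
enqueue(79): queue = [60, 79]
enqueue(31): queue = [60, 79, 31]
dequeue(): queue = [79, 31]
enqueue(4): queue = [79, 31, 4]
enqueue(16): queue = [79, 31, 4, 16]
enqueue(73): queue = [79, 31, 4, 16, 73]
enqueue(80): queue = [79, 31, 4, 16, 73, 80]
enqueue(36): queue = [79, 31, 4, 16, 73, 80, 36]
enqueue(17): queue = [79, 31, 4, 16, 73, 80, 36, 17]
dequeue(): queue = [31, 4, 16, 73, 80, 36, 17]
dequeue(): queue = [4, 16, 73, 80, 36, 17]

Answer: 4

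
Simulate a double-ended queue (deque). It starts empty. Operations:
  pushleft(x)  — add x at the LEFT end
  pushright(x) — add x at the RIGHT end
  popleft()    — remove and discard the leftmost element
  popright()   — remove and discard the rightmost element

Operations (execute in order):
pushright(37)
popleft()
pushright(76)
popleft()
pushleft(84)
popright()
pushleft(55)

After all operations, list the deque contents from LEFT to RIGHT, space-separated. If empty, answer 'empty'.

pushright(37): [37]
popleft(): []
pushright(76): [76]
popleft(): []
pushleft(84): [84]
popright(): []
pushleft(55): [55]

Answer: 55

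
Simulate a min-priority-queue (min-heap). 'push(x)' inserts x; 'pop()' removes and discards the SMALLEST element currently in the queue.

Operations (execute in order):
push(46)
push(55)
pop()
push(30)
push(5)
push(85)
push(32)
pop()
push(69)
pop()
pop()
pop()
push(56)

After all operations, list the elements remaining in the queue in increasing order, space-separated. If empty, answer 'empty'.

Answer: 56 69 85

Derivation:
push(46): heap contents = [46]
push(55): heap contents = [46, 55]
pop() → 46: heap contents = [55]
push(30): heap contents = [30, 55]
push(5): heap contents = [5, 30, 55]
push(85): heap contents = [5, 30, 55, 85]
push(32): heap contents = [5, 30, 32, 55, 85]
pop() → 5: heap contents = [30, 32, 55, 85]
push(69): heap contents = [30, 32, 55, 69, 85]
pop() → 30: heap contents = [32, 55, 69, 85]
pop() → 32: heap contents = [55, 69, 85]
pop() → 55: heap contents = [69, 85]
push(56): heap contents = [56, 69, 85]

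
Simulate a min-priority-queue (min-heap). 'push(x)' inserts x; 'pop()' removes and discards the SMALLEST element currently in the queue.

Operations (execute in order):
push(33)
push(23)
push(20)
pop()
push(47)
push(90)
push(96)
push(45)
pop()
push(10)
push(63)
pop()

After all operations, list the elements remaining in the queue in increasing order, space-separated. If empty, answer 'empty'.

push(33): heap contents = [33]
push(23): heap contents = [23, 33]
push(20): heap contents = [20, 23, 33]
pop() → 20: heap contents = [23, 33]
push(47): heap contents = [23, 33, 47]
push(90): heap contents = [23, 33, 47, 90]
push(96): heap contents = [23, 33, 47, 90, 96]
push(45): heap contents = [23, 33, 45, 47, 90, 96]
pop() → 23: heap contents = [33, 45, 47, 90, 96]
push(10): heap contents = [10, 33, 45, 47, 90, 96]
push(63): heap contents = [10, 33, 45, 47, 63, 90, 96]
pop() → 10: heap contents = [33, 45, 47, 63, 90, 96]

Answer: 33 45 47 63 90 96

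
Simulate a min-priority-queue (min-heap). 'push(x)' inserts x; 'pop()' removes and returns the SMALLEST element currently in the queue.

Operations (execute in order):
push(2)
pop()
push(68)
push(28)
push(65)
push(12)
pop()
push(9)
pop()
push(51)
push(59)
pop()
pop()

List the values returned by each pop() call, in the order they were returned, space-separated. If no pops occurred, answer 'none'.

Answer: 2 12 9 28 51

Derivation:
push(2): heap contents = [2]
pop() → 2: heap contents = []
push(68): heap contents = [68]
push(28): heap contents = [28, 68]
push(65): heap contents = [28, 65, 68]
push(12): heap contents = [12, 28, 65, 68]
pop() → 12: heap contents = [28, 65, 68]
push(9): heap contents = [9, 28, 65, 68]
pop() → 9: heap contents = [28, 65, 68]
push(51): heap contents = [28, 51, 65, 68]
push(59): heap contents = [28, 51, 59, 65, 68]
pop() → 28: heap contents = [51, 59, 65, 68]
pop() → 51: heap contents = [59, 65, 68]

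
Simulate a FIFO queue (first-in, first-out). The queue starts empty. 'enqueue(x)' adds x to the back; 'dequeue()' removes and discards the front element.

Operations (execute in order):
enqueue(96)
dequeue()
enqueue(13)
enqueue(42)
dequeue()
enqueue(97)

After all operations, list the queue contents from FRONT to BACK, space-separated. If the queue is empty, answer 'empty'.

enqueue(96): [96]
dequeue(): []
enqueue(13): [13]
enqueue(42): [13, 42]
dequeue(): [42]
enqueue(97): [42, 97]

Answer: 42 97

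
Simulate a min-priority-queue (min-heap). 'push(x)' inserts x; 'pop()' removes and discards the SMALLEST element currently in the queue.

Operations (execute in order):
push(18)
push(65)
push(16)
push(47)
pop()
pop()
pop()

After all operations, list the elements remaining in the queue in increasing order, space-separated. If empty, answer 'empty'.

Answer: 65

Derivation:
push(18): heap contents = [18]
push(65): heap contents = [18, 65]
push(16): heap contents = [16, 18, 65]
push(47): heap contents = [16, 18, 47, 65]
pop() → 16: heap contents = [18, 47, 65]
pop() → 18: heap contents = [47, 65]
pop() → 47: heap contents = [65]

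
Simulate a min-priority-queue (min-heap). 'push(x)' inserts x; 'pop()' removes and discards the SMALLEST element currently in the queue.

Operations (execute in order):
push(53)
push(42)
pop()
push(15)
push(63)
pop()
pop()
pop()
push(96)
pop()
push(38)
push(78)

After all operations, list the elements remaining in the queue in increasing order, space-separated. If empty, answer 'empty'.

Answer: 38 78

Derivation:
push(53): heap contents = [53]
push(42): heap contents = [42, 53]
pop() → 42: heap contents = [53]
push(15): heap contents = [15, 53]
push(63): heap contents = [15, 53, 63]
pop() → 15: heap contents = [53, 63]
pop() → 53: heap contents = [63]
pop() → 63: heap contents = []
push(96): heap contents = [96]
pop() → 96: heap contents = []
push(38): heap contents = [38]
push(78): heap contents = [38, 78]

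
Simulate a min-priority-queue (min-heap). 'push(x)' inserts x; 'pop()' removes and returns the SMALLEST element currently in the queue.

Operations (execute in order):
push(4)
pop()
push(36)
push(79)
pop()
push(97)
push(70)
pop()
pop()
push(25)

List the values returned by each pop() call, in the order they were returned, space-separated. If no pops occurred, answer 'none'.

push(4): heap contents = [4]
pop() → 4: heap contents = []
push(36): heap contents = [36]
push(79): heap contents = [36, 79]
pop() → 36: heap contents = [79]
push(97): heap contents = [79, 97]
push(70): heap contents = [70, 79, 97]
pop() → 70: heap contents = [79, 97]
pop() → 79: heap contents = [97]
push(25): heap contents = [25, 97]

Answer: 4 36 70 79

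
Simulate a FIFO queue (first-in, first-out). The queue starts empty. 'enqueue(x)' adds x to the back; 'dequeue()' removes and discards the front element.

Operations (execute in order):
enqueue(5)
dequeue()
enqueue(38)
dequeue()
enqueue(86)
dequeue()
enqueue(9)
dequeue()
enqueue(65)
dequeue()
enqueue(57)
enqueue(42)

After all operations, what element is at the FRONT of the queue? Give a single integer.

enqueue(5): queue = [5]
dequeue(): queue = []
enqueue(38): queue = [38]
dequeue(): queue = []
enqueue(86): queue = [86]
dequeue(): queue = []
enqueue(9): queue = [9]
dequeue(): queue = []
enqueue(65): queue = [65]
dequeue(): queue = []
enqueue(57): queue = [57]
enqueue(42): queue = [57, 42]

Answer: 57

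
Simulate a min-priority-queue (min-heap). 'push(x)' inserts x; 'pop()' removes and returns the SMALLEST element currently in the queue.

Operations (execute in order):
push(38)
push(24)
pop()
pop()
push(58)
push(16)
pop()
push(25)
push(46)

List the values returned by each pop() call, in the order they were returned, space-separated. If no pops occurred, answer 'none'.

push(38): heap contents = [38]
push(24): heap contents = [24, 38]
pop() → 24: heap contents = [38]
pop() → 38: heap contents = []
push(58): heap contents = [58]
push(16): heap contents = [16, 58]
pop() → 16: heap contents = [58]
push(25): heap contents = [25, 58]
push(46): heap contents = [25, 46, 58]

Answer: 24 38 16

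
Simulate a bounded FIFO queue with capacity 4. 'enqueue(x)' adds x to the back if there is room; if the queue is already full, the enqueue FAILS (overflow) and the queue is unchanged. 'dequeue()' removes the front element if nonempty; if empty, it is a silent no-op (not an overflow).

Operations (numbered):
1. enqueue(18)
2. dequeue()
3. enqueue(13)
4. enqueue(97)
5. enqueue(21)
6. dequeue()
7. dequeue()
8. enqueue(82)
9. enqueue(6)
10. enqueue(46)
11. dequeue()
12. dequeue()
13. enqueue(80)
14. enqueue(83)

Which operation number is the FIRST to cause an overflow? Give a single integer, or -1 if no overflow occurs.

Answer: -1

Derivation:
1. enqueue(18): size=1
2. dequeue(): size=0
3. enqueue(13): size=1
4. enqueue(97): size=2
5. enqueue(21): size=3
6. dequeue(): size=2
7. dequeue(): size=1
8. enqueue(82): size=2
9. enqueue(6): size=3
10. enqueue(46): size=4
11. dequeue(): size=3
12. dequeue(): size=2
13. enqueue(80): size=3
14. enqueue(83): size=4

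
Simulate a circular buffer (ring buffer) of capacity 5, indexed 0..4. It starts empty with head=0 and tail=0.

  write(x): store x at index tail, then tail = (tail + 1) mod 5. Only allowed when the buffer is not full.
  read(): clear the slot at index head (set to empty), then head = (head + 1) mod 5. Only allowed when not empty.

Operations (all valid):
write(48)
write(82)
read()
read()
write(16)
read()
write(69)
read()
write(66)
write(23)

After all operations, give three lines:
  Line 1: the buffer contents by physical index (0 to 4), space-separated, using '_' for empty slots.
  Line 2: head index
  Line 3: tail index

Answer: 23 _ _ _ 66
4
1

Derivation:
write(48): buf=[48 _ _ _ _], head=0, tail=1, size=1
write(82): buf=[48 82 _ _ _], head=0, tail=2, size=2
read(): buf=[_ 82 _ _ _], head=1, tail=2, size=1
read(): buf=[_ _ _ _ _], head=2, tail=2, size=0
write(16): buf=[_ _ 16 _ _], head=2, tail=3, size=1
read(): buf=[_ _ _ _ _], head=3, tail=3, size=0
write(69): buf=[_ _ _ 69 _], head=3, tail=4, size=1
read(): buf=[_ _ _ _ _], head=4, tail=4, size=0
write(66): buf=[_ _ _ _ 66], head=4, tail=0, size=1
write(23): buf=[23 _ _ _ 66], head=4, tail=1, size=2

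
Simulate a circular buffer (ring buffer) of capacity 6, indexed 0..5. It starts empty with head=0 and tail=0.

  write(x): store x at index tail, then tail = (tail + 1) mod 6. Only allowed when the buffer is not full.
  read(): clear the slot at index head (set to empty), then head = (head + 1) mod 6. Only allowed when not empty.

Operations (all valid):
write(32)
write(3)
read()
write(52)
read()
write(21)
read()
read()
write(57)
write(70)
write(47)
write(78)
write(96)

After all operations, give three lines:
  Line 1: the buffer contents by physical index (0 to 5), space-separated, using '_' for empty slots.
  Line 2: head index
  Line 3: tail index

Answer: 47 78 96 _ 57 70
4
3

Derivation:
write(32): buf=[32 _ _ _ _ _], head=0, tail=1, size=1
write(3): buf=[32 3 _ _ _ _], head=0, tail=2, size=2
read(): buf=[_ 3 _ _ _ _], head=1, tail=2, size=1
write(52): buf=[_ 3 52 _ _ _], head=1, tail=3, size=2
read(): buf=[_ _ 52 _ _ _], head=2, tail=3, size=1
write(21): buf=[_ _ 52 21 _ _], head=2, tail=4, size=2
read(): buf=[_ _ _ 21 _ _], head=3, tail=4, size=1
read(): buf=[_ _ _ _ _ _], head=4, tail=4, size=0
write(57): buf=[_ _ _ _ 57 _], head=4, tail=5, size=1
write(70): buf=[_ _ _ _ 57 70], head=4, tail=0, size=2
write(47): buf=[47 _ _ _ 57 70], head=4, tail=1, size=3
write(78): buf=[47 78 _ _ 57 70], head=4, tail=2, size=4
write(96): buf=[47 78 96 _ 57 70], head=4, tail=3, size=5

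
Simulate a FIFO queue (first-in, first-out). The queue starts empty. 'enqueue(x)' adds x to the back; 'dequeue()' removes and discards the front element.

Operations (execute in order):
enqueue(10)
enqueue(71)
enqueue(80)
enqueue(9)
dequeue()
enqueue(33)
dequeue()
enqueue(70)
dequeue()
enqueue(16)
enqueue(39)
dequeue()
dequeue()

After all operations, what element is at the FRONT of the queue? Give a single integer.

enqueue(10): queue = [10]
enqueue(71): queue = [10, 71]
enqueue(80): queue = [10, 71, 80]
enqueue(9): queue = [10, 71, 80, 9]
dequeue(): queue = [71, 80, 9]
enqueue(33): queue = [71, 80, 9, 33]
dequeue(): queue = [80, 9, 33]
enqueue(70): queue = [80, 9, 33, 70]
dequeue(): queue = [9, 33, 70]
enqueue(16): queue = [9, 33, 70, 16]
enqueue(39): queue = [9, 33, 70, 16, 39]
dequeue(): queue = [33, 70, 16, 39]
dequeue(): queue = [70, 16, 39]

Answer: 70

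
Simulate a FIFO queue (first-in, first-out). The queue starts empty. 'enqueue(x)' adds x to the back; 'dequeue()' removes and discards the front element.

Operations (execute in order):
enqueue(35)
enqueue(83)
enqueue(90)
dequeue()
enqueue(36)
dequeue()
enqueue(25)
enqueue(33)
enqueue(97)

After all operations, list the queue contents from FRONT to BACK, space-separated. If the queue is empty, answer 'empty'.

Answer: 90 36 25 33 97

Derivation:
enqueue(35): [35]
enqueue(83): [35, 83]
enqueue(90): [35, 83, 90]
dequeue(): [83, 90]
enqueue(36): [83, 90, 36]
dequeue(): [90, 36]
enqueue(25): [90, 36, 25]
enqueue(33): [90, 36, 25, 33]
enqueue(97): [90, 36, 25, 33, 97]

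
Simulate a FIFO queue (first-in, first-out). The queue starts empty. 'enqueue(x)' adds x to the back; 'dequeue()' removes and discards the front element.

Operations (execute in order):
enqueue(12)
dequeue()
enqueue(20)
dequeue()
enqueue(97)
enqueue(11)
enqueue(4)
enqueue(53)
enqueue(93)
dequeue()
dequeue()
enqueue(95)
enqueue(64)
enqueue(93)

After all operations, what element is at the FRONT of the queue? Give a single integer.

enqueue(12): queue = [12]
dequeue(): queue = []
enqueue(20): queue = [20]
dequeue(): queue = []
enqueue(97): queue = [97]
enqueue(11): queue = [97, 11]
enqueue(4): queue = [97, 11, 4]
enqueue(53): queue = [97, 11, 4, 53]
enqueue(93): queue = [97, 11, 4, 53, 93]
dequeue(): queue = [11, 4, 53, 93]
dequeue(): queue = [4, 53, 93]
enqueue(95): queue = [4, 53, 93, 95]
enqueue(64): queue = [4, 53, 93, 95, 64]
enqueue(93): queue = [4, 53, 93, 95, 64, 93]

Answer: 4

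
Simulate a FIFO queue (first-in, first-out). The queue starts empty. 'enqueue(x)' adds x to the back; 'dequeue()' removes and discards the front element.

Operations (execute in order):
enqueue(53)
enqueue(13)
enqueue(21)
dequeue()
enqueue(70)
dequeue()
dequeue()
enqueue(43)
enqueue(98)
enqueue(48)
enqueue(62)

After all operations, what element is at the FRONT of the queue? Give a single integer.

enqueue(53): queue = [53]
enqueue(13): queue = [53, 13]
enqueue(21): queue = [53, 13, 21]
dequeue(): queue = [13, 21]
enqueue(70): queue = [13, 21, 70]
dequeue(): queue = [21, 70]
dequeue(): queue = [70]
enqueue(43): queue = [70, 43]
enqueue(98): queue = [70, 43, 98]
enqueue(48): queue = [70, 43, 98, 48]
enqueue(62): queue = [70, 43, 98, 48, 62]

Answer: 70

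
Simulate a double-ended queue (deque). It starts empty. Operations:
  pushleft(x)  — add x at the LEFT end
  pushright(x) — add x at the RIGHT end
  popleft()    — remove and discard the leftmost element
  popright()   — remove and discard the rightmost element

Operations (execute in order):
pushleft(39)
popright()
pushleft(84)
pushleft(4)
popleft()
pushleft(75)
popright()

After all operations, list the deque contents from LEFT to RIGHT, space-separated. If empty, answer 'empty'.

Answer: 75

Derivation:
pushleft(39): [39]
popright(): []
pushleft(84): [84]
pushleft(4): [4, 84]
popleft(): [84]
pushleft(75): [75, 84]
popright(): [75]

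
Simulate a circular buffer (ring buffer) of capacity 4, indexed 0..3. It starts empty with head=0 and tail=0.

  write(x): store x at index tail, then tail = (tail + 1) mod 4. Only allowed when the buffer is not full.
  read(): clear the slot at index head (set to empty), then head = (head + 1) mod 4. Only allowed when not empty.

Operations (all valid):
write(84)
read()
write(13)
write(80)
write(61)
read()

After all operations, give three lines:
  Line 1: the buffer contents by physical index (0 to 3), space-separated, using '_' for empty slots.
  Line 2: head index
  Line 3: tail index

Answer: _ _ 80 61
2
0

Derivation:
write(84): buf=[84 _ _ _], head=0, tail=1, size=1
read(): buf=[_ _ _ _], head=1, tail=1, size=0
write(13): buf=[_ 13 _ _], head=1, tail=2, size=1
write(80): buf=[_ 13 80 _], head=1, tail=3, size=2
write(61): buf=[_ 13 80 61], head=1, tail=0, size=3
read(): buf=[_ _ 80 61], head=2, tail=0, size=2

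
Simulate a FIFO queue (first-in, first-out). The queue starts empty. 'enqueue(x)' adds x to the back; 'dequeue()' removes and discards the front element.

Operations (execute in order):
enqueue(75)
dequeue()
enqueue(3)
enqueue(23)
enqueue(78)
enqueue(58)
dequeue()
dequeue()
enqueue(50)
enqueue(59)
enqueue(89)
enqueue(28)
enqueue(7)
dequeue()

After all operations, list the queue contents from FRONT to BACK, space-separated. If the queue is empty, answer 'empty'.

Answer: 58 50 59 89 28 7

Derivation:
enqueue(75): [75]
dequeue(): []
enqueue(3): [3]
enqueue(23): [3, 23]
enqueue(78): [3, 23, 78]
enqueue(58): [3, 23, 78, 58]
dequeue(): [23, 78, 58]
dequeue(): [78, 58]
enqueue(50): [78, 58, 50]
enqueue(59): [78, 58, 50, 59]
enqueue(89): [78, 58, 50, 59, 89]
enqueue(28): [78, 58, 50, 59, 89, 28]
enqueue(7): [78, 58, 50, 59, 89, 28, 7]
dequeue(): [58, 50, 59, 89, 28, 7]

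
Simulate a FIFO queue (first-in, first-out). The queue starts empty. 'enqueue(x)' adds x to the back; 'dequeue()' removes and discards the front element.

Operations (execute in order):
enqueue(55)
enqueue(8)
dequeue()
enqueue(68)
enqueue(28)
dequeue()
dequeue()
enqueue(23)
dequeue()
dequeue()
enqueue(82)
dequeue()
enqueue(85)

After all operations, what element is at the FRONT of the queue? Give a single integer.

Answer: 85

Derivation:
enqueue(55): queue = [55]
enqueue(8): queue = [55, 8]
dequeue(): queue = [8]
enqueue(68): queue = [8, 68]
enqueue(28): queue = [8, 68, 28]
dequeue(): queue = [68, 28]
dequeue(): queue = [28]
enqueue(23): queue = [28, 23]
dequeue(): queue = [23]
dequeue(): queue = []
enqueue(82): queue = [82]
dequeue(): queue = []
enqueue(85): queue = [85]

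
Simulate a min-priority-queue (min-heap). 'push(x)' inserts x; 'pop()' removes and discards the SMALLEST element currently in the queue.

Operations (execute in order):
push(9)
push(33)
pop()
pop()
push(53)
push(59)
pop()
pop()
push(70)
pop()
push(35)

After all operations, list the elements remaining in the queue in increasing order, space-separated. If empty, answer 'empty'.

push(9): heap contents = [9]
push(33): heap contents = [9, 33]
pop() → 9: heap contents = [33]
pop() → 33: heap contents = []
push(53): heap contents = [53]
push(59): heap contents = [53, 59]
pop() → 53: heap contents = [59]
pop() → 59: heap contents = []
push(70): heap contents = [70]
pop() → 70: heap contents = []
push(35): heap contents = [35]

Answer: 35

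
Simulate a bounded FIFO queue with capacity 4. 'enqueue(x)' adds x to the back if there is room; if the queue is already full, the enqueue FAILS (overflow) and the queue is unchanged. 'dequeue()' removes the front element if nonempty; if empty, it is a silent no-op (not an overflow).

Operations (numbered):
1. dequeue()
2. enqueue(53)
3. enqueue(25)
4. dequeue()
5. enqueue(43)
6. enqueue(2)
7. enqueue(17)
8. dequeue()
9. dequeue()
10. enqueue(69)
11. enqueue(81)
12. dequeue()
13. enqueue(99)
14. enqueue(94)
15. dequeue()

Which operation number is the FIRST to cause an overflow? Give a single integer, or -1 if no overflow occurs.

Answer: 14

Derivation:
1. dequeue(): empty, no-op, size=0
2. enqueue(53): size=1
3. enqueue(25): size=2
4. dequeue(): size=1
5. enqueue(43): size=2
6. enqueue(2): size=3
7. enqueue(17): size=4
8. dequeue(): size=3
9. dequeue(): size=2
10. enqueue(69): size=3
11. enqueue(81): size=4
12. dequeue(): size=3
13. enqueue(99): size=4
14. enqueue(94): size=4=cap → OVERFLOW (fail)
15. dequeue(): size=3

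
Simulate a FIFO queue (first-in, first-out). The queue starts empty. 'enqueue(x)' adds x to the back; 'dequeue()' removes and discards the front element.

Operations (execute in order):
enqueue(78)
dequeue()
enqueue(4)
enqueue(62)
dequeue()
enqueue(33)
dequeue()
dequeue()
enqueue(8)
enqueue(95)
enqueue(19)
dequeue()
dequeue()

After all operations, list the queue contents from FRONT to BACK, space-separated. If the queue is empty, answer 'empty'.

Answer: 19

Derivation:
enqueue(78): [78]
dequeue(): []
enqueue(4): [4]
enqueue(62): [4, 62]
dequeue(): [62]
enqueue(33): [62, 33]
dequeue(): [33]
dequeue(): []
enqueue(8): [8]
enqueue(95): [8, 95]
enqueue(19): [8, 95, 19]
dequeue(): [95, 19]
dequeue(): [19]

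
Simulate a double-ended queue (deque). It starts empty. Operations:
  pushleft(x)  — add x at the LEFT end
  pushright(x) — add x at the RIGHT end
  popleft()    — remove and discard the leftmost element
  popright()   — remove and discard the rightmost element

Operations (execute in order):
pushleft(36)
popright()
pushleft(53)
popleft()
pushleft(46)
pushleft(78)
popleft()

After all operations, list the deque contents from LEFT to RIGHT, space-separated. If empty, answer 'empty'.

Answer: 46

Derivation:
pushleft(36): [36]
popright(): []
pushleft(53): [53]
popleft(): []
pushleft(46): [46]
pushleft(78): [78, 46]
popleft(): [46]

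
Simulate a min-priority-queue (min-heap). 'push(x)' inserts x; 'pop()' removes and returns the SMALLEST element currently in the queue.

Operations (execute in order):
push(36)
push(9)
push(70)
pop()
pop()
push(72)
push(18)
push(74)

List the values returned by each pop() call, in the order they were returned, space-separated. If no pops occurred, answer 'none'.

Answer: 9 36

Derivation:
push(36): heap contents = [36]
push(9): heap contents = [9, 36]
push(70): heap contents = [9, 36, 70]
pop() → 9: heap contents = [36, 70]
pop() → 36: heap contents = [70]
push(72): heap contents = [70, 72]
push(18): heap contents = [18, 70, 72]
push(74): heap contents = [18, 70, 72, 74]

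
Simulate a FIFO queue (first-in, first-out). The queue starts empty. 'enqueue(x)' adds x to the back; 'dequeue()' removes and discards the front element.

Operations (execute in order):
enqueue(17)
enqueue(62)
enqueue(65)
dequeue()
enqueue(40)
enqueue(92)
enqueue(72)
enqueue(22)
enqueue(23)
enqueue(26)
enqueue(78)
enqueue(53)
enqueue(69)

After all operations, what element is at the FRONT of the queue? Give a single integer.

Answer: 62

Derivation:
enqueue(17): queue = [17]
enqueue(62): queue = [17, 62]
enqueue(65): queue = [17, 62, 65]
dequeue(): queue = [62, 65]
enqueue(40): queue = [62, 65, 40]
enqueue(92): queue = [62, 65, 40, 92]
enqueue(72): queue = [62, 65, 40, 92, 72]
enqueue(22): queue = [62, 65, 40, 92, 72, 22]
enqueue(23): queue = [62, 65, 40, 92, 72, 22, 23]
enqueue(26): queue = [62, 65, 40, 92, 72, 22, 23, 26]
enqueue(78): queue = [62, 65, 40, 92, 72, 22, 23, 26, 78]
enqueue(53): queue = [62, 65, 40, 92, 72, 22, 23, 26, 78, 53]
enqueue(69): queue = [62, 65, 40, 92, 72, 22, 23, 26, 78, 53, 69]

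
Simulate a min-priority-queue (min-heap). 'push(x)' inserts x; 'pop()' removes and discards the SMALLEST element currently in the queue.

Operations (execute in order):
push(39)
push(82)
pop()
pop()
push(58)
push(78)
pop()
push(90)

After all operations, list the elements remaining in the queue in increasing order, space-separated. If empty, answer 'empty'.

Answer: 78 90

Derivation:
push(39): heap contents = [39]
push(82): heap contents = [39, 82]
pop() → 39: heap contents = [82]
pop() → 82: heap contents = []
push(58): heap contents = [58]
push(78): heap contents = [58, 78]
pop() → 58: heap contents = [78]
push(90): heap contents = [78, 90]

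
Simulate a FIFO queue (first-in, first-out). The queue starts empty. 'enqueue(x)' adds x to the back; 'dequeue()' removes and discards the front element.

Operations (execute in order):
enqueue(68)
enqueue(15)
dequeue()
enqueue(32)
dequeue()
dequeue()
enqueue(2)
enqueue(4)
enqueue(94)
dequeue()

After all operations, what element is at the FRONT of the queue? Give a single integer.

Answer: 4

Derivation:
enqueue(68): queue = [68]
enqueue(15): queue = [68, 15]
dequeue(): queue = [15]
enqueue(32): queue = [15, 32]
dequeue(): queue = [32]
dequeue(): queue = []
enqueue(2): queue = [2]
enqueue(4): queue = [2, 4]
enqueue(94): queue = [2, 4, 94]
dequeue(): queue = [4, 94]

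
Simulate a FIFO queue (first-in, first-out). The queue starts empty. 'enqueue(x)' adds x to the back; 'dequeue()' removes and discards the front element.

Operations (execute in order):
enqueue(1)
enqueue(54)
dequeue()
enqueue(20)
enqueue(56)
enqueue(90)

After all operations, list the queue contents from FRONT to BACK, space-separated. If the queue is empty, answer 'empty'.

enqueue(1): [1]
enqueue(54): [1, 54]
dequeue(): [54]
enqueue(20): [54, 20]
enqueue(56): [54, 20, 56]
enqueue(90): [54, 20, 56, 90]

Answer: 54 20 56 90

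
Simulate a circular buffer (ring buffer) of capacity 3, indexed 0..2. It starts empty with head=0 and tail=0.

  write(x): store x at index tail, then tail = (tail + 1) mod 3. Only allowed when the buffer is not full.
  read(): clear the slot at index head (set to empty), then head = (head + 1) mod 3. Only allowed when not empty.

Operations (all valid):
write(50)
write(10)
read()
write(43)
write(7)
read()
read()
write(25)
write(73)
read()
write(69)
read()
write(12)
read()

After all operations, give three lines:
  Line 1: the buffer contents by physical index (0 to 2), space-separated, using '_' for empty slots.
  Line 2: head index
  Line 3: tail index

Answer: 69 12 _
0
2

Derivation:
write(50): buf=[50 _ _], head=0, tail=1, size=1
write(10): buf=[50 10 _], head=0, tail=2, size=2
read(): buf=[_ 10 _], head=1, tail=2, size=1
write(43): buf=[_ 10 43], head=1, tail=0, size=2
write(7): buf=[7 10 43], head=1, tail=1, size=3
read(): buf=[7 _ 43], head=2, tail=1, size=2
read(): buf=[7 _ _], head=0, tail=1, size=1
write(25): buf=[7 25 _], head=0, tail=2, size=2
write(73): buf=[7 25 73], head=0, tail=0, size=3
read(): buf=[_ 25 73], head=1, tail=0, size=2
write(69): buf=[69 25 73], head=1, tail=1, size=3
read(): buf=[69 _ 73], head=2, tail=1, size=2
write(12): buf=[69 12 73], head=2, tail=2, size=3
read(): buf=[69 12 _], head=0, tail=2, size=2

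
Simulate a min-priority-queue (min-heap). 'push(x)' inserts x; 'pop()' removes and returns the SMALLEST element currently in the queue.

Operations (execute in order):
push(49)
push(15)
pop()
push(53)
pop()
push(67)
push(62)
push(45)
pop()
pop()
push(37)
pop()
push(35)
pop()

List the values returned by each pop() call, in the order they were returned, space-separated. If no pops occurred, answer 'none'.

push(49): heap contents = [49]
push(15): heap contents = [15, 49]
pop() → 15: heap contents = [49]
push(53): heap contents = [49, 53]
pop() → 49: heap contents = [53]
push(67): heap contents = [53, 67]
push(62): heap contents = [53, 62, 67]
push(45): heap contents = [45, 53, 62, 67]
pop() → 45: heap contents = [53, 62, 67]
pop() → 53: heap contents = [62, 67]
push(37): heap contents = [37, 62, 67]
pop() → 37: heap contents = [62, 67]
push(35): heap contents = [35, 62, 67]
pop() → 35: heap contents = [62, 67]

Answer: 15 49 45 53 37 35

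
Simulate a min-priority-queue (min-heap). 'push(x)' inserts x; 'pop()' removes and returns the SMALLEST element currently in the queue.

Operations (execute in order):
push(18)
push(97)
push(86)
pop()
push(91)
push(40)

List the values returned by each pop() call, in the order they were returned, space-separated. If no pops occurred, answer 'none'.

Answer: 18

Derivation:
push(18): heap contents = [18]
push(97): heap contents = [18, 97]
push(86): heap contents = [18, 86, 97]
pop() → 18: heap contents = [86, 97]
push(91): heap contents = [86, 91, 97]
push(40): heap contents = [40, 86, 91, 97]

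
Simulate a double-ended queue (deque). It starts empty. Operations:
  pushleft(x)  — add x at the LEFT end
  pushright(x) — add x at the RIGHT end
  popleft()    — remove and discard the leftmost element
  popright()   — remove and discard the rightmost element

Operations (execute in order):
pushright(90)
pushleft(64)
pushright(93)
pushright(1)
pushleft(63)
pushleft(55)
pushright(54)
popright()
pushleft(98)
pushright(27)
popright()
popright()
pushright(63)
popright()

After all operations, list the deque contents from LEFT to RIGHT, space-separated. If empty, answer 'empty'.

Answer: 98 55 63 64 90 93

Derivation:
pushright(90): [90]
pushleft(64): [64, 90]
pushright(93): [64, 90, 93]
pushright(1): [64, 90, 93, 1]
pushleft(63): [63, 64, 90, 93, 1]
pushleft(55): [55, 63, 64, 90, 93, 1]
pushright(54): [55, 63, 64, 90, 93, 1, 54]
popright(): [55, 63, 64, 90, 93, 1]
pushleft(98): [98, 55, 63, 64, 90, 93, 1]
pushright(27): [98, 55, 63, 64, 90, 93, 1, 27]
popright(): [98, 55, 63, 64, 90, 93, 1]
popright(): [98, 55, 63, 64, 90, 93]
pushright(63): [98, 55, 63, 64, 90, 93, 63]
popright(): [98, 55, 63, 64, 90, 93]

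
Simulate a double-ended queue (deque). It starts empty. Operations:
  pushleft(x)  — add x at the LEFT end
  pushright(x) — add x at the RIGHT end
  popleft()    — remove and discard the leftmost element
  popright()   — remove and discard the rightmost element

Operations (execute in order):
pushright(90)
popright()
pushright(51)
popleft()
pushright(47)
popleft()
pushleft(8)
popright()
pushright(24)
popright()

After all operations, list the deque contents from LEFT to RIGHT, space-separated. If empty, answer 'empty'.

pushright(90): [90]
popright(): []
pushright(51): [51]
popleft(): []
pushright(47): [47]
popleft(): []
pushleft(8): [8]
popright(): []
pushright(24): [24]
popright(): []

Answer: empty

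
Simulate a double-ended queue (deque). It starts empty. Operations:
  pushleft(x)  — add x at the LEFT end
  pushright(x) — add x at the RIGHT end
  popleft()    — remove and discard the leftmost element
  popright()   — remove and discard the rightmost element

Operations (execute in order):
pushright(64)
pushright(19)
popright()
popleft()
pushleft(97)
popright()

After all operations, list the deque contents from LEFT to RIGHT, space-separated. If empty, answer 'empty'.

Answer: empty

Derivation:
pushright(64): [64]
pushright(19): [64, 19]
popright(): [64]
popleft(): []
pushleft(97): [97]
popright(): []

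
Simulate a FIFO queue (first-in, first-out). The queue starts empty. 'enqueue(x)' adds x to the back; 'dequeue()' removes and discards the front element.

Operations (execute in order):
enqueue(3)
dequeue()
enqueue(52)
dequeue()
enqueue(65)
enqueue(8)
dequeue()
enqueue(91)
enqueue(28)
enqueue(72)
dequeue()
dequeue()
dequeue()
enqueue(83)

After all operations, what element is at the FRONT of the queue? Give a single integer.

Answer: 72

Derivation:
enqueue(3): queue = [3]
dequeue(): queue = []
enqueue(52): queue = [52]
dequeue(): queue = []
enqueue(65): queue = [65]
enqueue(8): queue = [65, 8]
dequeue(): queue = [8]
enqueue(91): queue = [8, 91]
enqueue(28): queue = [8, 91, 28]
enqueue(72): queue = [8, 91, 28, 72]
dequeue(): queue = [91, 28, 72]
dequeue(): queue = [28, 72]
dequeue(): queue = [72]
enqueue(83): queue = [72, 83]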